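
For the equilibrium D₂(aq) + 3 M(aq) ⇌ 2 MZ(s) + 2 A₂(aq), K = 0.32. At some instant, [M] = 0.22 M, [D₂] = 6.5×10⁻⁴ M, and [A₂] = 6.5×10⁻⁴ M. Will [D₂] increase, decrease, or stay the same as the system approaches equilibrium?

decrease

(MZ is a pure solid — omitted from Q.)
Q = [A₂]² / ([D₂]·[M]³) = (6.5×10⁻⁴)² / ((6.5×10⁻⁴)·(0.22)³) = 0.061
Q = 0.061 < K = 0.32: net forward reaction.
D₂ is a reactant, so it decreases.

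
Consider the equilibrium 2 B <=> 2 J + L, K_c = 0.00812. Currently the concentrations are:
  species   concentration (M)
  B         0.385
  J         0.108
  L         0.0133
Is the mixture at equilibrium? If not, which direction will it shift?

Q_c = [J]²·[L] / [B]² = (0.108)²·(0.0133) / (0.385)² = 0.00105
Q_c = 0.00105 < K_c = 0.00812: net forward reaction.

no; Q < K, reaction proceeds forward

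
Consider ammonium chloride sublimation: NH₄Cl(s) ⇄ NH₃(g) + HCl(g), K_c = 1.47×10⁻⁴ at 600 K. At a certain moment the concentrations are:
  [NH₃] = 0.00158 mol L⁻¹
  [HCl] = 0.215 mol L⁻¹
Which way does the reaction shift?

toward reactants

(NH₄Cl is a pure solid — omitted from Q_c.)
Q_c = [NH₃]·[HCl] = (0.00158)·(0.215) = 3.40×10⁻⁴
Q_c = 3.40×10⁻⁴ > K_c = 1.47×10⁻⁴, so the reverse reaction proceeds.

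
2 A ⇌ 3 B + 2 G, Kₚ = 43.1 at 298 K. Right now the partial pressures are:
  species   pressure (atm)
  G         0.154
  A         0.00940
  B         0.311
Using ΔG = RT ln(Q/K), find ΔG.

ΔG = -4.15 kJ/mol

Qₚ = P(B)³·P(G)² / P(A)² = (0.311)³·(0.154)² / (0.00940)² = 8.07
ΔG = RT ln(Qₚ/Kₚ) = (8.314 J mol⁻¹ K⁻¹)(298 K) × ln(8.07/43.1)
   = (2.478 kJ/mol)(-1.675) = -4.15 kJ/mol
ΔG < 0, so the forward reaction is spontaneous (proceeds forward).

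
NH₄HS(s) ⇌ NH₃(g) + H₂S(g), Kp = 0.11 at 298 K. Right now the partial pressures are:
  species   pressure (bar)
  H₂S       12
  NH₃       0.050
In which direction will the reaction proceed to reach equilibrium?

(NH₄HS is a pure solid — omitted from Qp.)
Qp = P(NH₃)·P(H₂S) = (0.050)·(12) = 0.60
Qp = 0.60 > Kp = 0.11, so the reverse reaction proceeds.

in the reverse direction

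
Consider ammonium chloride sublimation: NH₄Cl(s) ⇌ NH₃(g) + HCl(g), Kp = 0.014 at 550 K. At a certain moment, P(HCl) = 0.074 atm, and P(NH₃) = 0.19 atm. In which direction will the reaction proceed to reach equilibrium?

no net change (already at equilibrium)

(NH₄Cl is a pure solid — omitted from Qp.)
Qp = P(NH₃)·P(HCl) = (0.19)·(0.074) = 0.014
Qp = 0.014 = Kp, so the system is already at equilibrium.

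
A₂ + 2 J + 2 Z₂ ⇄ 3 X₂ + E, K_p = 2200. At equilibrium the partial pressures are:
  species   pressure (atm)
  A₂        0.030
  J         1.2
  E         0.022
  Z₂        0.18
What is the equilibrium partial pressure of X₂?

At equilibrium, K_p = P(X₂)³·P(E) / (P(A₂)·P(J)²·P(Z₂)²) = 2200.
(P(X₂))³·(0.022) / ((0.030)·(1.2)²·(0.18)²) = 2200
P(X₂)³ = 140 ⇒ P(X₂) = 5.2 atm

P(X₂) = 5.2 atm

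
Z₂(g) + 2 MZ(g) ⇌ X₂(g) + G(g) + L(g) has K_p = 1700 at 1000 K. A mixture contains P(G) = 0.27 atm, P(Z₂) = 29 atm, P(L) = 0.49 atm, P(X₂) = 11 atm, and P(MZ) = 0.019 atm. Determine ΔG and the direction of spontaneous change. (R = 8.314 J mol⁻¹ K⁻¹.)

Q_p = P(X₂)·P(G)·P(L) / (P(Z₂)·P(MZ)²) = (11)·(0.27)·(0.49) / ((29)·(0.019)²) = 139
ΔG = RT ln(Q_p/K_p) = (8.314 J mol⁻¹ K⁻¹)(1000 K) × ln(139/1700)
   = (8.314 kJ/mol)(-2.504) = -20.8 kJ/mol
ΔG < 0, so the forward reaction is spontaneous (proceeds forward).

ΔG = -20.8 kJ/mol; the forward reaction is spontaneous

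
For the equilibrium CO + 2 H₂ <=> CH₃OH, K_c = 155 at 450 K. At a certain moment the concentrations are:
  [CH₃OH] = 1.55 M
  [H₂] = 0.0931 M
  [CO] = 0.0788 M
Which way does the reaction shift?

Q_c = [CH₃OH] / ([CO]·[H₂]²) = (1.55) / ((0.0788)·(0.0931)²) = 2270
Q_c = 2270 > K_c = 155, so the reverse reaction proceeds.

in the reverse direction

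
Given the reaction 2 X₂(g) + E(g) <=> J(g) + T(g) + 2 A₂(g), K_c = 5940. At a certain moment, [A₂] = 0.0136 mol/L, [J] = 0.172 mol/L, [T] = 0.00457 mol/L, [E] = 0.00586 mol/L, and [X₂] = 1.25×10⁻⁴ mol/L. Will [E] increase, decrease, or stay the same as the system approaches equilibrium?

decrease

Q_c = [J]·[T]·[A₂]² / ([X₂]²·[E]) = (0.172)·(0.00457)·(0.0136)² / ((1.25×10⁻⁴)²·(0.00586)) = 1590
Q_c = 1590 < K_c = 5940: net forward reaction.
E is a reactant, so it decreases.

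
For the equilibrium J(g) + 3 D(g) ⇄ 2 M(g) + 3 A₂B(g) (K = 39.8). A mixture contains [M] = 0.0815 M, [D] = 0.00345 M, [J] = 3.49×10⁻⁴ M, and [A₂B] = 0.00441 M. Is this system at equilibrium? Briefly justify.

Q = [M]²·[A₂B]³ / ([J]·[D]³) = (0.0815)²·(0.00441)³ / ((3.49×10⁻⁴)·(0.00345)³) = 39.8
Q = 39.8 = K; the system is at equilibrium.

yes, at equilibrium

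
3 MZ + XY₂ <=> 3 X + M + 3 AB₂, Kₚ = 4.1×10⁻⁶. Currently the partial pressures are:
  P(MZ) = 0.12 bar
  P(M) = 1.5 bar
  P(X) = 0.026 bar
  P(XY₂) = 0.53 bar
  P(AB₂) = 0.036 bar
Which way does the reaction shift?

Qₚ = P(X)³·P(M)·P(AB₂)³ / (P(MZ)³·P(XY₂)) = (0.026)³·(1.5)·(0.036)³ / ((0.12)³·(0.53)) = 1.3×10⁻⁶
Qₚ = 1.3×10⁻⁶ < Kₚ = 4.1×10⁻⁶, so the forward reaction proceeds.

to the right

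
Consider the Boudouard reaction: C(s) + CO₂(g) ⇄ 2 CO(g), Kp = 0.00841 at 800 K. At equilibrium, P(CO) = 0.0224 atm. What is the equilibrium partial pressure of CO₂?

P(CO₂) = 0.0597 atm

(C is a pure solid — omitted from Kp.)
At equilibrium, Kp = P(CO)² / P(CO₂) = 0.00841.
(0.0224)² / (P(CO₂)) = 0.00841
P(CO₂) = 0.0597 atm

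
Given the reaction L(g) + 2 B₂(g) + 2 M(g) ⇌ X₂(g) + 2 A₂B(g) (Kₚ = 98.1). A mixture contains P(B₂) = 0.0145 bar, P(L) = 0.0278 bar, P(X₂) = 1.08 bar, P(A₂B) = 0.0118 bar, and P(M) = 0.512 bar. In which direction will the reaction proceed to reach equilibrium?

no net change (already at equilibrium)

Qₚ = P(X₂)·P(A₂B)² / (P(L)·P(B₂)²·P(M)²) = (1.08)·(0.0118)² / ((0.0278)·(0.0145)²·(0.512)²) = 98.1
Qₚ = 98.1 = Kₚ, so the system is already at equilibrium.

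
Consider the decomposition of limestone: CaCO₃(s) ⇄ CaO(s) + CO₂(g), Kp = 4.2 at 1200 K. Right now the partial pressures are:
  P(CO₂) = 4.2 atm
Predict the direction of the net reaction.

neither direction; the system is at equilibrium

(CaCO₃, CaO are pure solids — omitted from Qp.)
Qp = P(CO₂) = 4.2
Qp = 4.2 = Kp, so the system is already at equilibrium.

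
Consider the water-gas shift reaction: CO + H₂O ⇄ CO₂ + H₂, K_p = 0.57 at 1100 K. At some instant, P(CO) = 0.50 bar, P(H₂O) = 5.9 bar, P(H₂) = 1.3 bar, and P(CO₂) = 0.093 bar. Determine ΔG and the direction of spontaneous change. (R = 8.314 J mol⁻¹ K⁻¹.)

ΔG = -24.1 kJ/mol; the forward reaction is spontaneous

Q_p = P(CO₂)·P(H₂) / (P(CO)·P(H₂O)) = (0.093)·(1.3) / ((0.50)·(5.9)) = 0.0410
ΔG = RT ln(Q_p/K_p) = (8.314 J mol⁻¹ K⁻¹)(1100 K) × ln(0.0410/0.57)
   = (9.145 kJ/mol)(-2.632) = -24.1 kJ/mol
ΔG < 0, so the forward reaction is spontaneous (proceeds forward).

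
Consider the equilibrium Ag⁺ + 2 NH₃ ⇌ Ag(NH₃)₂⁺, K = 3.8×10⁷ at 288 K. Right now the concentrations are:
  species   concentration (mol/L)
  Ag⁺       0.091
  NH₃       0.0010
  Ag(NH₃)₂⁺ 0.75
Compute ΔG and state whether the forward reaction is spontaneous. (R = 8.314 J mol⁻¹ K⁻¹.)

Q = [Ag(NH₃)₂⁺] / ([Ag⁺]·[NH₃]²) = (0.75) / ((0.091)·(0.0010)²) = 8.24×10⁶
ΔG = RT ln(Q/K) = (8.314 J mol⁻¹ K⁻¹)(288 K) × ln(8.24×10⁶/3.8×10⁷)
   = (2.394 kJ/mol)(-1.529) = -3.66 kJ/mol
ΔG < 0, so the forward reaction is spontaneous (proceeds forward).

ΔG = -3.66 kJ/mol; the forward reaction is spontaneous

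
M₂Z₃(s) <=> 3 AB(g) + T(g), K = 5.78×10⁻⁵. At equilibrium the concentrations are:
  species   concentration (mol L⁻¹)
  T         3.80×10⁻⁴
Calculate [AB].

(M₂Z₃ is a pure solid — omitted from K.)
At equilibrium, K = [AB]³·[T] = 5.78×10⁻⁵.
([AB])³·(3.80×10⁻⁴) = 5.78×10⁻⁵
[AB]³ = 0.152 ⇒ [AB] = 0.534 mol L⁻¹

[AB] = 0.534 mol L⁻¹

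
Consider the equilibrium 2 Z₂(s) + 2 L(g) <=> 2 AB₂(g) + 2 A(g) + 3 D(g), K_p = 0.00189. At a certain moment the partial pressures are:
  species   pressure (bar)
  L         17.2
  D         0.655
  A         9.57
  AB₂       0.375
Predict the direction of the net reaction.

(Z₂ is a pure solid — omitted from Q_p.)
Q_p = P(AB₂)²·P(A)²·P(D)³ / P(L)² = (0.375)²·(9.57)²·(0.655)³ / (17.2)² = 0.0122
Q_p = 0.0122 > K_p = 0.00189, so the reverse reaction proceeds.

toward reactants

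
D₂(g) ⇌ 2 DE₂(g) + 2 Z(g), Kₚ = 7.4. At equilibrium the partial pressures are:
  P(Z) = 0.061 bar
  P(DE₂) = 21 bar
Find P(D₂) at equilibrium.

P(D₂) = 0.22 bar

At equilibrium, Kₚ = P(DE₂)²·P(Z)² / P(D₂) = 7.4.
(21)²·(0.061)² / (P(D₂)) = 7.4
P(D₂) = 0.222 = 0.22 bar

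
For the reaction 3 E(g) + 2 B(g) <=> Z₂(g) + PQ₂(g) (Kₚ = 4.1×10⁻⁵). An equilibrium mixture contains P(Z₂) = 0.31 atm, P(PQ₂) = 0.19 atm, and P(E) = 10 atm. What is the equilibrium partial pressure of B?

At equilibrium, Kₚ = P(Z₂)·P(PQ₂) / (P(E)³·P(B)²) = 4.1×10⁻⁵.
(0.31)·(0.19) / ((10)³·(P(B))²) = 4.1×10⁻⁵
P(B)² = 1.44 ⇒ P(B) = 1.2 atm

P(B) = 1.2 atm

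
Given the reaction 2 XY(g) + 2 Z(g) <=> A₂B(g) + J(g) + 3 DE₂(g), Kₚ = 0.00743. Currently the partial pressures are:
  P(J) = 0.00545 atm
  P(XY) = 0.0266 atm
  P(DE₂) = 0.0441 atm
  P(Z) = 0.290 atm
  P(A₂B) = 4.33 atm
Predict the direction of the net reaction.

toward reactants

Qₚ = P(A₂B)·P(J)·P(DE₂)³ / (P(XY)²·P(Z)²) = (4.33)·(0.00545)·(0.0441)³ / ((0.0266)²·(0.290)²) = 0.0340
Qₚ = 0.0340 > Kₚ = 0.00743, so the reverse reaction proceeds.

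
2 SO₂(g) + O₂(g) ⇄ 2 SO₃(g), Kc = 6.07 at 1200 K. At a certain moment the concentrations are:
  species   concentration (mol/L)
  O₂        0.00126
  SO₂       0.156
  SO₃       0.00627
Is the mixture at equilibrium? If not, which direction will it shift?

Qc = [SO₃]² / ([SO₂]²·[O₂]) = (0.00627)² / ((0.156)²·(0.00126)) = 1.28
Qc = 1.28 < Kc = 6.07: net forward reaction.

no; Q < K, reaction proceeds forward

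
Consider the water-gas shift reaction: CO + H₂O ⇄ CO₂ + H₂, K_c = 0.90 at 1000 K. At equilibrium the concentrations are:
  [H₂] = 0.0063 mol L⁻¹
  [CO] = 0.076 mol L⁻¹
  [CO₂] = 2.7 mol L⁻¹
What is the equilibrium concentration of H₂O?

At equilibrium, K_c = [CO₂]·[H₂] / ([CO]·[H₂O]) = 0.90.
(2.7)·(0.0063) / ((0.076)·([H₂O])) = 0.90
[H₂O] = 0.249 = 0.25 mol L⁻¹

[H₂O] = 0.25 mol L⁻¹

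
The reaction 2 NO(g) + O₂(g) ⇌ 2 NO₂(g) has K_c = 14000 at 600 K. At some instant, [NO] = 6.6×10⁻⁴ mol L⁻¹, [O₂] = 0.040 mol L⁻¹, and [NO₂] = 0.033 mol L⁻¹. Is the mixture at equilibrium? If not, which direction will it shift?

no; Q > K, reaction proceeds in reverse

Q_c = [NO₂]² / ([NO]²·[O₂]) = (0.033)² / ((6.6×10⁻⁴)²·(0.040)) = 62000
Q_c = 62000 > K_c = 14000: net reverse reaction.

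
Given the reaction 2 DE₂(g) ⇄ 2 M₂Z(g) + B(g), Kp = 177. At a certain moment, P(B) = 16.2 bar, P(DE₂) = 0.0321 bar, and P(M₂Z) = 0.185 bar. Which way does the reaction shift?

reverse (toward reactants)

Qp = P(M₂Z)²·P(B) / P(DE₂)² = (0.185)²·(16.2) / (0.0321)² = 538
Qp = 538 > Kp = 177, so the reverse reaction proceeds.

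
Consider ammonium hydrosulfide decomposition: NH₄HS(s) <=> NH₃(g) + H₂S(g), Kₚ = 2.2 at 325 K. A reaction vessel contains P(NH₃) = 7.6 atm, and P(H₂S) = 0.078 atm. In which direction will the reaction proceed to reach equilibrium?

(NH₄HS is a pure solid — omitted from Qₚ.)
Qₚ = P(NH₃)·P(H₂S) = (7.6)·(0.078) = 0.59
Qₚ = 0.59 < Kₚ = 2.2, so the forward reaction proceeds.

to the right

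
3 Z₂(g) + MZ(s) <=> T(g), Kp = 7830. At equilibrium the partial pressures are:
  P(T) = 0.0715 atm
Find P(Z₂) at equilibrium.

P(Z₂) = 0.0209 atm

(MZ is a pure solid — omitted from Kp.)
At equilibrium, Kp = P(T) / P(Z₂)³ = 7830.
(0.0715) / (P(Z₂))³ = 7830
P(Z₂)³ = 9.13×10⁻⁶ ⇒ P(Z₂) = 0.0209 atm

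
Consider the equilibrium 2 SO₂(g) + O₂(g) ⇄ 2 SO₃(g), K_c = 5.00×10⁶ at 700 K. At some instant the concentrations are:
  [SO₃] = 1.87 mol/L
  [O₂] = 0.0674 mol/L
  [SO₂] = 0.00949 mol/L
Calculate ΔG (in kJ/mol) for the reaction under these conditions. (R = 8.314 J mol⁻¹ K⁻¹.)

Q_c = [SO₃]² / ([SO₂]²·[O₂]) = (1.87)² / ((0.00949)²·(0.0674)) = 5.76×10⁵
ΔG = RT ln(Q_c/K_c) = (8.314 J mol⁻¹ K⁻¹)(700 K) × ln(5.76×10⁵/5.00×10⁶)
   = (5.820 kJ/mol)(-2.161) = -12.6 kJ/mol
ΔG < 0, so the forward reaction is spontaneous (proceeds forward).

ΔG = -12.6 kJ/mol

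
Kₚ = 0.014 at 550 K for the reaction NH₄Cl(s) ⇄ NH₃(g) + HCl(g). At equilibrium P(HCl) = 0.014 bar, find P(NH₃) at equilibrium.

(NH₄Cl is a pure solid — omitted from Kₚ.)
At equilibrium, Kₚ = P(NH₃)·P(HCl) = 0.014.
(P(NH₃))·(0.014) = 0.014
P(NH₃) = 1.00 = 1.0 bar

P(NH₃) = 1.0 bar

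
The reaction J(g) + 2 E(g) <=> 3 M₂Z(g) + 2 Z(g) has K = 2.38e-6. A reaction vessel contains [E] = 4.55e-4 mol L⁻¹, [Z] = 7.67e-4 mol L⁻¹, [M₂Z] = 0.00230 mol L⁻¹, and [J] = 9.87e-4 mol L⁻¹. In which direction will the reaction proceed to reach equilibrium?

Q = [M₂Z]³·[Z]² / ([J]·[E]²) = (0.00230)³·(7.67e-4)² / ((9.87e-4)·(4.55e-4)²) = 3.50e-5
Q = 3.50e-5 > K = 2.38e-6, so the reverse reaction proceeds.

in the reverse direction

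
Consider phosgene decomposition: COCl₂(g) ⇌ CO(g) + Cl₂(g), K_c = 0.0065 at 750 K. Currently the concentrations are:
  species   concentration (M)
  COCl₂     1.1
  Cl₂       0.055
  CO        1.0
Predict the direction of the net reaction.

in the reverse direction

Q_c = [CO]·[Cl₂] / [COCl₂] = (1.0)·(0.055) / (1.1) = 0.050
Q_c = 0.050 > K_c = 0.0065, so the reverse reaction proceeds.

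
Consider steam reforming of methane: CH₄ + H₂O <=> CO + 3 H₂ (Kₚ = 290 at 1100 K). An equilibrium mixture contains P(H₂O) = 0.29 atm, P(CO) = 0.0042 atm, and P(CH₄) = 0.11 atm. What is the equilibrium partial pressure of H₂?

P(H₂) = 13 atm

At equilibrium, Kₚ = P(CO)·P(H₂)³ / (P(CH₄)·P(H₂O)) = 290.
(0.0042)·(P(H₂))³ / ((0.11)·(0.29)) = 290
P(H₂)³ = 2200 ⇒ P(H₂) = 13 atm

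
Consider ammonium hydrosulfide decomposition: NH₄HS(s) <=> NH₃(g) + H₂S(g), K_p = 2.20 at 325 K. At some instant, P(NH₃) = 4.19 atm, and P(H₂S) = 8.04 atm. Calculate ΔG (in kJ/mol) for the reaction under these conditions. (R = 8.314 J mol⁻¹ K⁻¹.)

ΔG = 7.37 kJ/mol

(NH₄HS is a pure solid — omitted from Q_p.)
Q_p = P(NH₃)·P(H₂S) = (4.19)·(8.04) = 33.7
ΔG = RT ln(Q_p/K_p) = (8.314 J mol⁻¹ K⁻¹)(325 K) × ln(33.7/2.20)
   = (2.702 kJ/mol)(2.729) = 7.37 kJ/mol
ΔG > 0, so the forward reaction is non-spontaneous (proceeds in reverse).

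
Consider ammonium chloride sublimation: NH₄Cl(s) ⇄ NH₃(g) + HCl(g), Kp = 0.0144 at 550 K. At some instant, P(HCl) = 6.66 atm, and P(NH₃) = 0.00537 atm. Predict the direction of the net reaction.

(NH₄Cl is a pure solid — omitted from Qp.)
Qp = P(NH₃)·P(HCl) = (0.00537)·(6.66) = 0.0358
Qp = 0.0358 > Kp = 0.0144, so the reverse reaction proceeds.

reverse (toward reactants)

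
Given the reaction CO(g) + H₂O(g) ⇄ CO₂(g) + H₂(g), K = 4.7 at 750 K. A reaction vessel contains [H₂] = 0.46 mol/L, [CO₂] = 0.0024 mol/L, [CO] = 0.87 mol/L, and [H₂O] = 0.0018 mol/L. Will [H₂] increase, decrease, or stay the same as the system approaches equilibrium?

Q = [CO₂]·[H₂] / ([CO]·[H₂O]) = (0.0024)·(0.46) / ((0.87)·(0.0018)) = 0.70
Q = 0.70 < K = 4.7: net forward reaction.
H₂ is a product, so it increases.

increase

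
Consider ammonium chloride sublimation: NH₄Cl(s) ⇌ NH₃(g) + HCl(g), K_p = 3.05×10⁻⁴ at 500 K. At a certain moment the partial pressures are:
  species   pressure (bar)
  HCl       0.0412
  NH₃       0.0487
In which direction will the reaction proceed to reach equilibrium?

in the reverse direction

(NH₄Cl is a pure solid — omitted from Q_p.)
Q_p = P(NH₃)·P(HCl) = (0.0487)·(0.0412) = 0.00201
Q_p = 0.00201 > K_p = 3.05×10⁻⁴, so the reverse reaction proceeds.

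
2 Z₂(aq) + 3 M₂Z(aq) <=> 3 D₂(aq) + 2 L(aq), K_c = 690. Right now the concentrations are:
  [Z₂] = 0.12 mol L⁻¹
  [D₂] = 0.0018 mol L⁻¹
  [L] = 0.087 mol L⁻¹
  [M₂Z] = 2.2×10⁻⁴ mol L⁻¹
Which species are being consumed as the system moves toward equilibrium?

Q_c = [D₂]³·[L]² / ([Z₂]²·[M₂Z]³) = (0.0018)³·(0.087)² / ((0.12)²·(2.2×10⁻⁴)³) = 290
Q_c = 290 < K_c = 690: net forward reaction.

Z₂, M₂Z (reactants)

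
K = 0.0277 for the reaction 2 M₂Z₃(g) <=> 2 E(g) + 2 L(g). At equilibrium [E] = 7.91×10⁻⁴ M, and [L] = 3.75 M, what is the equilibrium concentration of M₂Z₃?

[M₂Z₃] = 0.0178 M

At equilibrium, K = [E]²·[L]² / [M₂Z₃]² = 0.0277.
(7.91×10⁻⁴)²·(3.75)² / ([M₂Z₃])² = 0.0277
[M₂Z₃]² = 3.18×10⁻⁴ ⇒ [M₂Z₃] = 0.0178 M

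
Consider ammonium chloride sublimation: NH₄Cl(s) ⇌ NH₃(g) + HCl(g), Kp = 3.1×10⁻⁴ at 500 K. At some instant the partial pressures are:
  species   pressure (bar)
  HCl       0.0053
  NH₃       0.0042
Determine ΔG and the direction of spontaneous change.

ΔG = -10.9 kJ/mol; the forward reaction is spontaneous

(NH₄Cl is a pure solid — omitted from Qp.)
Qp = P(NH₃)·P(HCl) = (0.0042)·(0.0053) = 2.23×10⁻⁵
ΔG = RT ln(Qp/Kp) = (8.314 J mol⁻¹ K⁻¹)(500 K) × ln(2.23×10⁻⁵/3.1×10⁻⁴)
   = (4.157 kJ/mol)(-2.632) = -10.9 kJ/mol
ΔG < 0, so the forward reaction is spontaneous (proceeds forward).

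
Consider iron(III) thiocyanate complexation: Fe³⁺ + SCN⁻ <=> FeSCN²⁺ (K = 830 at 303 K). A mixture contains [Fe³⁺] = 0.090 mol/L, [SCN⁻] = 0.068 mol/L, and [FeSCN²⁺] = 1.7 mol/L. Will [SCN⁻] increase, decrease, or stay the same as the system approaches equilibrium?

decrease

Q = [FeSCN²⁺] / ([Fe³⁺]·[SCN⁻]) = (1.7) / ((0.090)·(0.068)) = 280
Q = 280 < K = 830: net forward reaction.
SCN⁻ is a reactant, so it decreases.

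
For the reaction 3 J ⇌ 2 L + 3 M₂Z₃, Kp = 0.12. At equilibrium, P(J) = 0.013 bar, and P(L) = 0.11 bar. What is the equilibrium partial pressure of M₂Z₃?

P(M₂Z₃) = 0.028 bar

At equilibrium, Kp = P(L)²·P(M₂Z₃)³ / P(J)³ = 0.12.
(0.11)²·(P(M₂Z₃))³ / (0.013)³ = 0.12
P(M₂Z₃)³ = 2.18×10⁻⁵ ⇒ P(M₂Z₃) = 0.028 bar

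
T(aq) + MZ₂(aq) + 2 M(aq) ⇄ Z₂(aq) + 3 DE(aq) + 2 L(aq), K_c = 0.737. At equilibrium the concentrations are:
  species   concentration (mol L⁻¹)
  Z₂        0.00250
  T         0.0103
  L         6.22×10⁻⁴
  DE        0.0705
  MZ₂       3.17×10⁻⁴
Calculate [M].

At equilibrium, K_c = [Z₂]·[DE]³·[L]² / ([T]·[MZ₂]·[M]²) = 0.737.
(0.00250)·(0.0705)³·(6.22×10⁻⁴)² / ((0.0103)·(3.17×10⁻⁴)·([M])²) = 0.737
[M]² = 1.41×10⁻⁷ ⇒ [M] = 3.75×10⁻⁴ mol L⁻¹

[M] = 3.75×10⁻⁴ mol L⁻¹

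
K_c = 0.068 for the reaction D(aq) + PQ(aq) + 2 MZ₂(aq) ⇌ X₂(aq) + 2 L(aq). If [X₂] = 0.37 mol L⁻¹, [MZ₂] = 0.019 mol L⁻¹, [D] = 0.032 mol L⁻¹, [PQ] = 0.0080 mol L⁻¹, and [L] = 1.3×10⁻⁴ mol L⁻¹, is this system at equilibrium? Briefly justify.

yes, at equilibrium

Q_c = [X₂]·[L]² / ([D]·[PQ]·[MZ₂]²) = (0.37)·(1.3×10⁻⁴)² / ((0.032)·(0.0080)·(0.019)²) = 0.068
Q_c = 0.068 = K_c; the system is at equilibrium.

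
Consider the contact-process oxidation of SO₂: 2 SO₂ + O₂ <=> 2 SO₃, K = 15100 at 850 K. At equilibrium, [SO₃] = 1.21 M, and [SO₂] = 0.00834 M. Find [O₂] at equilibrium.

At equilibrium, K = [SO₃]² / ([SO₂]²·[O₂]) = 15100.
(1.21)² / ((0.00834)²·([O₂])) = 15100
[O₂] = 1.39 M

[O₂] = 1.39 M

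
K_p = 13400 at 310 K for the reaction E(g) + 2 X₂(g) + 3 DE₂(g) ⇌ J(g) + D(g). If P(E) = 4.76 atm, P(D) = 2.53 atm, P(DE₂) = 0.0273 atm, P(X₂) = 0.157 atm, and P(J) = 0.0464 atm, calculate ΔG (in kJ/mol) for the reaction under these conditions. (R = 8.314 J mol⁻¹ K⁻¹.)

Q_p = P(J)·P(D) / (P(E)·P(X₂)²·P(DE₂)³) = (0.0464)·(2.53) / ((4.76)·(0.157)²·(0.0273)³) = 49200
ΔG = RT ln(Q_p/K_p) = (8.314 J mol⁻¹ K⁻¹)(310 K) × ln(49200/13400)
   = (2.577 kJ/mol)(1.301) = 3.35 kJ/mol
ΔG > 0, so the forward reaction is non-spontaneous (proceeds in reverse).

ΔG = 3.35 kJ/mol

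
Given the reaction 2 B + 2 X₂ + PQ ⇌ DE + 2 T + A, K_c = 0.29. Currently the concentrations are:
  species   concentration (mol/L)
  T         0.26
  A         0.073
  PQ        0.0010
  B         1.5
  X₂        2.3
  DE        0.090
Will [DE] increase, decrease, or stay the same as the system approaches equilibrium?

Q_c = [DE]·[T]²·[A] / ([B]²·[X₂]²·[PQ]) = (0.090)·(0.26)²·(0.073) / ((1.5)²·(2.3)²·(0.0010)) = 0.037
Q_c = 0.037 < K_c = 0.29: net forward reaction.
DE is a product, so it increases.

increase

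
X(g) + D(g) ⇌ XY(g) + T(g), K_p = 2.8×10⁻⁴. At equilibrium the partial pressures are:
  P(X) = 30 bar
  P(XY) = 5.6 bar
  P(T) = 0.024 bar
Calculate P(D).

At equilibrium, K_p = P(XY)·P(T) / (P(X)·P(D)) = 2.8×10⁻⁴.
(5.6)·(0.024) / ((30)·(P(D))) = 2.8×10⁻⁴
P(D) = 16.0 = 16 bar

P(D) = 16 bar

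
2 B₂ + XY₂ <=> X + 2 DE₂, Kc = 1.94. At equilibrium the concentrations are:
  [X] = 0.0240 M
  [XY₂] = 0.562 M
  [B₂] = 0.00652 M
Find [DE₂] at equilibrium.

At equilibrium, Kc = [X]·[DE₂]² / ([B₂]²·[XY₂]) = 1.94.
(0.0240)·([DE₂])² / ((0.00652)²·(0.562)) = 1.94
[DE₂]² = 0.00193 ⇒ [DE₂] = 0.0439 M

[DE₂] = 0.0439 M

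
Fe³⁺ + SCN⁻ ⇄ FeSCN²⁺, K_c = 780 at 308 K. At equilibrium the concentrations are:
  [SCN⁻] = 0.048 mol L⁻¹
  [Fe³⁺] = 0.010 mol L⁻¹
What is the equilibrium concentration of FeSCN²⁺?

At equilibrium, K_c = [FeSCN²⁺] / ([Fe³⁺]·[SCN⁻]) = 780.
([FeSCN²⁺]) / ((0.010)·(0.048)) = 780
[FeSCN²⁺] = 0.374 = 0.37 mol L⁻¹

[FeSCN²⁺] = 0.37 mol L⁻¹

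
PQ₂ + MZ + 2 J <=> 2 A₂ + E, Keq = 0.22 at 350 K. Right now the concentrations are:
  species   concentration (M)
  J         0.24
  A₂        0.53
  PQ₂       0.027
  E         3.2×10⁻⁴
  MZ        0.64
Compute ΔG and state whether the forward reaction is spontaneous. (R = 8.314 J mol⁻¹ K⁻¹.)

Q = [A₂]²·[E] / ([PQ₂]·[MZ]·[J]²) = (0.53)²·(3.2×10⁻⁴) / ((0.027)·(0.64)·(0.24)²) = 0.0903
ΔG = RT ln(Q/Keq) = (8.314 J mol⁻¹ K⁻¹)(350 K) × ln(0.0903/0.22)
   = (2.910 kJ/mol)(-0.8905) = -2.59 kJ/mol
ΔG < 0, so the forward reaction is spontaneous (proceeds forward).

ΔG = -2.59 kJ/mol; the forward reaction is spontaneous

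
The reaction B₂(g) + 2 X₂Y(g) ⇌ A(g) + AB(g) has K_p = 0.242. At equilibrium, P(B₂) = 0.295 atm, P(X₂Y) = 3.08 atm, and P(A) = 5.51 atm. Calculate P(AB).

At equilibrium, K_p = P(A)·P(AB) / (P(B₂)·P(X₂Y)²) = 0.242.
(5.51)·(P(AB)) / ((0.295)·(3.08)²) = 0.242
P(AB) = 0.123 atm

P(AB) = 0.123 atm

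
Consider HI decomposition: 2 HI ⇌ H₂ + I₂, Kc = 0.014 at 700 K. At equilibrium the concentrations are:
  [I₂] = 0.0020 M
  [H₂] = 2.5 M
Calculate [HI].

[HI] = 0.60 M

At equilibrium, Kc = [H₂]·[I₂] / [HI]² = 0.014.
(2.5)·(0.0020) / ([HI])² = 0.014
[HI]² = 0.357 ⇒ [HI] = 0.60 M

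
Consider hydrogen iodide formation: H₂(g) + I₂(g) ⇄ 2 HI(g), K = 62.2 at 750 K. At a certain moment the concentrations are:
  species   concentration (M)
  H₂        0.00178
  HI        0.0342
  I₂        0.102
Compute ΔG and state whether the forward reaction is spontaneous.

Q = [HI]² / ([H₂]·[I₂]) = (0.0342)² / ((0.00178)·(0.102)) = 6.44
ΔG = RT ln(Q/K) = (8.314 J mol⁻¹ K⁻¹)(750 K) × ln(6.44/62.2)
   = (6.236 kJ/mol)(-2.268) = -14.1 kJ/mol
ΔG < 0, so the forward reaction is spontaneous (proceeds forward).

ΔG = -14.1 kJ/mol; the forward reaction is spontaneous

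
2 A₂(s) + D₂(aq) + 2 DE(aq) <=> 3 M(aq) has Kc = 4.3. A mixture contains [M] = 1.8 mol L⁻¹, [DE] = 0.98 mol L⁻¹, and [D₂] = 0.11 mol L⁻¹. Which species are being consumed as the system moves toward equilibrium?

(A₂ is a pure solid — omitted from Qc.)
Qc = [M]³ / ([D₂]·[DE]²) = (1.8)³ / ((0.11)·(0.98)²) = 55
Qc = 55 > Kc = 4.3: net reverse reaction.

M (products)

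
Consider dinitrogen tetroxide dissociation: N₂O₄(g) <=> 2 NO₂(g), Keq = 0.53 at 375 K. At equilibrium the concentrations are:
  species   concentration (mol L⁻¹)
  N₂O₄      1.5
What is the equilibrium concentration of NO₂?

[NO₂] = 0.89 mol L⁻¹

At equilibrium, Keq = [NO₂]² / [N₂O₄] = 0.53.
([NO₂])² / (1.5) = 0.53
[NO₂]² = 0.795 ⇒ [NO₂] = 0.89 mol L⁻¹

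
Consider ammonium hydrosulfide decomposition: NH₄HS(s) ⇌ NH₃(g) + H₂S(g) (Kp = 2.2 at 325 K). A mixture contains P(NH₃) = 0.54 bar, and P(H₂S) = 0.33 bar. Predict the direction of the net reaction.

(NH₄HS is a pure solid — omitted from Qp.)
Qp = P(NH₃)·P(H₂S) = (0.54)·(0.33) = 0.18
Qp = 0.18 < Kp = 2.2, so the forward reaction proceeds.

in the forward direction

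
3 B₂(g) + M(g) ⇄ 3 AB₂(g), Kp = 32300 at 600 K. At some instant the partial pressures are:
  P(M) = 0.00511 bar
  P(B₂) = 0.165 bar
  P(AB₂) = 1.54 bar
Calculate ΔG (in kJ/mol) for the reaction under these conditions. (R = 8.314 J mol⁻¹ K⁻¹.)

Qp = P(AB₂)³ / (P(B₂)³·P(M)) = (1.54)³ / ((0.165)³·(0.00511)) = 1.59×10⁵
ΔG = RT ln(Qp/Kp) = (8.314 J mol⁻¹ K⁻¹)(600 K) × ln(1.59×10⁵/32300)
   = (4.988 kJ/mol)(1.594) = 7.95 kJ/mol
ΔG > 0, so the forward reaction is non-spontaneous (proceeds in reverse).

ΔG = 7.95 kJ/mol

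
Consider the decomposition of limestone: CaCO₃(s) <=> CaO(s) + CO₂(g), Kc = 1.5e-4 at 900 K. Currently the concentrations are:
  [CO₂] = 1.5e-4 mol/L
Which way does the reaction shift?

at equilibrium

(CaCO₃, CaO are pure solids — omitted from Qc.)
Qc = [CO₂] = 1.5e-4
Qc = 1.5e-4 = Kc, so the system is already at equilibrium.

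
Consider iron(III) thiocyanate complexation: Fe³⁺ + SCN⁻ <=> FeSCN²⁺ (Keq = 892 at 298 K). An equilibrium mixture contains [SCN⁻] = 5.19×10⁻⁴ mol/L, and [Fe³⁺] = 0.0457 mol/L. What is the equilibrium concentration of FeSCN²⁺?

[FeSCN²⁺] = 0.0212 mol/L

At equilibrium, Keq = [FeSCN²⁺] / ([Fe³⁺]·[SCN⁻]) = 892.
([FeSCN²⁺]) / ((0.0457)·(5.19×10⁻⁴)) = 892
[FeSCN²⁺] = 0.0212 mol/L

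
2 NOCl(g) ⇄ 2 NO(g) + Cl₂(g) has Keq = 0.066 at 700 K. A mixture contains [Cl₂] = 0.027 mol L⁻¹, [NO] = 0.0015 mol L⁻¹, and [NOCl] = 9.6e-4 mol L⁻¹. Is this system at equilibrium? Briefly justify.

yes, at equilibrium

Q = [NO]²·[Cl₂] / [NOCl]² = (0.0015)²·(0.027) / (9.6e-4)² = 0.066
Q = 0.066 = Keq; the system is at equilibrium.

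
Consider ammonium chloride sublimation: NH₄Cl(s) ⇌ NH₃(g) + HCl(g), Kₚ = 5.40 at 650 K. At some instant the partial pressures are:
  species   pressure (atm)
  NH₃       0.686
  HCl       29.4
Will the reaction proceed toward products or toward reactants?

(NH₄Cl is a pure solid — omitted from Qₚ.)
Qₚ = P(NH₃)·P(HCl) = (0.686)·(29.4) = 20.2
Qₚ = 20.2 > Kₚ = 5.40, so the reverse reaction proceeds.

toward reactants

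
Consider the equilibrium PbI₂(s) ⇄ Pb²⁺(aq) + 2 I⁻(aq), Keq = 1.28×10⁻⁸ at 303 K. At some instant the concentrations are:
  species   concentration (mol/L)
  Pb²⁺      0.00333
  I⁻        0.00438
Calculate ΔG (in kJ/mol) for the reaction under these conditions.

ΔG = 4.05 kJ/mol

(PbI₂ is a pure solid — omitted from Q.)
Q = [Pb²⁺]·[I⁻]² = (0.00333)·(0.00438)² = 6.39×10⁻⁸
ΔG = RT ln(Q/Keq) = (8.314 J mol⁻¹ K⁻¹)(303 K) × ln(6.39×10⁻⁸/1.28×10⁻⁸)
   = (2.519 kJ/mol)(1.608) = 4.05 kJ/mol
ΔG > 0, so the forward reaction is non-spontaneous (proceeds in reverse).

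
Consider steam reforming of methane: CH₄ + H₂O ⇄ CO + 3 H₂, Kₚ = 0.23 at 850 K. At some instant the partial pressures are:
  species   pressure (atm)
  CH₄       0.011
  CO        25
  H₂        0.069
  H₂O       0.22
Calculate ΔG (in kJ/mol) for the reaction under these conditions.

ΔG = 19.0 kJ/mol

Qₚ = P(CO)·P(H₂)³ / (P(CH₄)·P(H₂O)) = (25)·(0.069)³ / ((0.011)·(0.22)) = 3.39
ΔG = RT ln(Qₚ/Kₚ) = (8.314 J mol⁻¹ K⁻¹)(850 K) × ln(3.39/0.23)
   = (7.067 kJ/mol)(2.691) = 19.0 kJ/mol
ΔG > 0, so the forward reaction is non-spontaneous (proceeds in reverse).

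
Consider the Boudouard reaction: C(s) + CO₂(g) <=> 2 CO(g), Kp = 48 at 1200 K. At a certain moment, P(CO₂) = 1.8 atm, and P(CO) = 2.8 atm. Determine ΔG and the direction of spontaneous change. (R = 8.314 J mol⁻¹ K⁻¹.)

(C is a pure solid — omitted from Qp.)
Qp = P(CO)² / P(CO₂) = (2.8)² / (1.8) = 4.36
ΔG = RT ln(Qp/Kp) = (8.314 J mol⁻¹ K⁻¹)(1200 K) × ln(4.36/48)
   = (9.977 kJ/mol)(-2.399) = -23.9 kJ/mol
ΔG < 0, so the forward reaction is spontaneous (proceeds forward).

ΔG = -23.9 kJ/mol; the forward reaction is spontaneous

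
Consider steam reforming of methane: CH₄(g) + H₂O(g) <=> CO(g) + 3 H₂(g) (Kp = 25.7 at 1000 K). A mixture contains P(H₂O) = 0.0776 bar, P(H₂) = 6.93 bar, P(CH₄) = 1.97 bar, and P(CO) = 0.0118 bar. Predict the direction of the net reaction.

Qp = P(CO)·P(H₂)³ / (P(CH₄)·P(H₂O)) = (0.0118)·(6.93)³ / ((1.97)·(0.0776)) = 25.7
Qp = 25.7 = Kp, so the system is already at equilibrium.

no net change (already at equilibrium)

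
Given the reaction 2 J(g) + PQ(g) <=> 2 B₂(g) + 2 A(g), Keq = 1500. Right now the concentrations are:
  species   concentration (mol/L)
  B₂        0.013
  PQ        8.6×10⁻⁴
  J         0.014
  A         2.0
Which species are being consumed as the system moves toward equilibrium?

Q = [B₂]²·[A]² / ([J]²·[PQ]) = (0.013)²·(2.0)² / ((0.014)²·(8.6×10⁻⁴)) = 4000
Q = 4000 > Keq = 1500: net reverse reaction.

B₂, A (products)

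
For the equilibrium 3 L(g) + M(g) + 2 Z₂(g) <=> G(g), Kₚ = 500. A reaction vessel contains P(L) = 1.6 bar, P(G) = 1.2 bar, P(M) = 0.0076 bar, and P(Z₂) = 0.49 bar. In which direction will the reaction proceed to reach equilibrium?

Qₚ = P(G) / (P(L)³·P(M)·P(Z₂)²) = (1.2) / ((1.6)³·(0.0076)·(0.49)²) = 160
Qₚ = 160 < Kₚ = 500, so the forward reaction proceeds.

in the forward direction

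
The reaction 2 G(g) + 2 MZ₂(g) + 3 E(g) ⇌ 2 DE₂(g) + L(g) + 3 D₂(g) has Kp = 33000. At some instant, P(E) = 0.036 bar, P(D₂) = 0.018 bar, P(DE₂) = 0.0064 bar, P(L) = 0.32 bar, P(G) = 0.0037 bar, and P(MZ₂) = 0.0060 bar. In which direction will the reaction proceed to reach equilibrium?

in the forward direction

Qp = P(DE₂)²·P(L)·P(D₂)³ / (P(G)²·P(MZ₂)²·P(E)³) = (0.0064)²·(0.32)·(0.018)³ / ((0.0037)²·(0.0060)²·(0.036)³) = 3300
Qp = 3300 < Kp = 33000, so the forward reaction proceeds.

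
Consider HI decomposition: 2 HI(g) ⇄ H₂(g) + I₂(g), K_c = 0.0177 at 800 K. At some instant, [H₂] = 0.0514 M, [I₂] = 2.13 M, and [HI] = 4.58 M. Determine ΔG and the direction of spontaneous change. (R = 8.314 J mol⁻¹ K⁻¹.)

ΔG = -8.12 kJ/mol; the forward reaction is spontaneous

Q_c = [H₂]·[I₂] / [HI]² = (0.0514)·(2.13) / (4.58)² = 0.00522
ΔG = RT ln(Q_c/K_c) = (8.314 J mol⁻¹ K⁻¹)(800 K) × ln(0.00522/0.0177)
   = (6.651 kJ/mol)(-1.221) = -8.12 kJ/mol
ΔG < 0, so the forward reaction is spontaneous (proceeds forward).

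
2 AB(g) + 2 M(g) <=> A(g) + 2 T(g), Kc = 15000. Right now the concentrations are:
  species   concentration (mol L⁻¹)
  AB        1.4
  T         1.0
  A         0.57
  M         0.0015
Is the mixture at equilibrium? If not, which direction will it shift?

no; Q > K, reaction proceeds in reverse

Qc = [A]·[T]² / ([AB]²·[M]²) = (0.57)·(1.0)² / ((1.4)²·(0.0015)²) = 1.3×10⁵
Qc = 1.3×10⁵ > Kc = 15000: net reverse reaction.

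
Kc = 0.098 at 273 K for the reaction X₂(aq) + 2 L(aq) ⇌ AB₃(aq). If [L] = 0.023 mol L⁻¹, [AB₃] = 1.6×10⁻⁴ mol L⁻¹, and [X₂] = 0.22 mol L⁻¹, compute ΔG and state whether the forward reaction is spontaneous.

ΔG = 5.99 kJ/mol; the forward reaction is non-spontaneous

Qc = [AB₃] / ([X₂]·[L]²) = (1.6×10⁻⁴) / ((0.22)·(0.023)²) = 1.37
ΔG = RT ln(Qc/Kc) = (8.314 J mol⁻¹ K⁻¹)(273 K) × ln(1.37/0.098)
   = (2.270 kJ/mol)(2.638) = 5.99 kJ/mol
ΔG > 0, so the forward reaction is non-spontaneous (proceeds in reverse).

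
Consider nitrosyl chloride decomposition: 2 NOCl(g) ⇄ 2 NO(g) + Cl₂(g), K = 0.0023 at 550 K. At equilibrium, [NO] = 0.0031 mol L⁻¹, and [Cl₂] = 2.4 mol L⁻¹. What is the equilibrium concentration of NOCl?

[NOCl] = 0.10 mol L⁻¹

At equilibrium, K = [NO]²·[Cl₂] / [NOCl]² = 0.0023.
(0.0031)²·(2.4) / ([NOCl])² = 0.0023
[NOCl]² = 0.0100 ⇒ [NOCl] = 0.10 mol L⁻¹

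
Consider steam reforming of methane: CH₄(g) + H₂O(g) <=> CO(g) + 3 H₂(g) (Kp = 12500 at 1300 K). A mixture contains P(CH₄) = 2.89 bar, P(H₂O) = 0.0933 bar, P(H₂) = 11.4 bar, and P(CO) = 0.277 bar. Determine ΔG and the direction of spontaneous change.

ΔG = -22.8 kJ/mol; the forward reaction is spontaneous

Qp = P(CO)·P(H₂)³ / (P(CH₄)·P(H₂O)) = (0.277)·(11.4)³ / ((2.89)·(0.0933)) = 1520
ΔG = RT ln(Qp/Kp) = (8.314 J mol⁻¹ K⁻¹)(1300 K) × ln(1520/12500)
   = (10.81 kJ/mol)(-2.107) = -22.8 kJ/mol
ΔG < 0, so the forward reaction is spontaneous (proceeds forward).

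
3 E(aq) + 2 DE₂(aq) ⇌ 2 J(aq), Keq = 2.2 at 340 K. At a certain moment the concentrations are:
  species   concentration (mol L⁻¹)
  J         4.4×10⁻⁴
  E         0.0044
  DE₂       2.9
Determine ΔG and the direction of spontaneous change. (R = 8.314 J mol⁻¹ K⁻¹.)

ΔG = -5.93 kJ/mol; the forward reaction is spontaneous

Q = [J]² / ([E]³·[DE₂]²) = (4.4×10⁻⁴)² / ((0.0044)³·(2.9)²) = 0.270
ΔG = RT ln(Q/Keq) = (8.314 J mol⁻¹ K⁻¹)(340 K) × ln(0.270/2.2)
   = (2.827 kJ/mol)(-2.098) = -5.93 kJ/mol
ΔG < 0, so the forward reaction is spontaneous (proceeds forward).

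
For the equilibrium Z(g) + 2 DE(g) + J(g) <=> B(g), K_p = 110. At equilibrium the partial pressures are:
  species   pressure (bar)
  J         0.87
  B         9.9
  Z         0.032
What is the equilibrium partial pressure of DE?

P(DE) = 1.8 bar

At equilibrium, K_p = P(B) / (P(Z)·P(DE)²·P(J)) = 110.
(9.9) / ((0.032)·(P(DE))²·(0.87)) = 110
P(DE)² = 3.23 ⇒ P(DE) = 1.8 bar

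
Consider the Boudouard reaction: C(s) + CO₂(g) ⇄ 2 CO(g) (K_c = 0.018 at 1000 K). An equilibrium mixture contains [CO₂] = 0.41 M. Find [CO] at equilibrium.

(C is a pure solid — omitted from K_c.)
At equilibrium, K_c = [CO]² / [CO₂] = 0.018.
([CO])² / (0.41) = 0.018
[CO]² = 0.00738 ⇒ [CO] = 0.086 M

[CO] = 0.086 M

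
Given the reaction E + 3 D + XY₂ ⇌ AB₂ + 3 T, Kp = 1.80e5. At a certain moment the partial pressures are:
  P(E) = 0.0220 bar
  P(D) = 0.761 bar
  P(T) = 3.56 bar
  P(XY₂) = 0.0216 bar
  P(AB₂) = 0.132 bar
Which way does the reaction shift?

Qp = P(AB₂)·P(T)³ / (P(E)·P(D)³·P(XY₂)) = (0.132)·(3.56)³ / ((0.0220)·(0.761)³·(0.0216)) = 28400
Qp = 28400 < Kp = 1.80e5, so the forward reaction proceeds.

forward (toward products)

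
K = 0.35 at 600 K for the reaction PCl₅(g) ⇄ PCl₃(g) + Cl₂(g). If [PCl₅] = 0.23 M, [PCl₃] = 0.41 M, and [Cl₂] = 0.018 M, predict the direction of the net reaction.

Q = [PCl₃]·[Cl₂] / [PCl₅] = (0.41)·(0.018) / (0.23) = 0.032
Q = 0.032 < K = 0.35, so the forward reaction proceeds.

in the forward direction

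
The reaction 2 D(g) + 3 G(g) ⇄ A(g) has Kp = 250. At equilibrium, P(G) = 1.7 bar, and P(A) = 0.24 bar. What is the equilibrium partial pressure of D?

At equilibrium, Kp = P(A) / (P(D)²·P(G)³) = 250.
(0.24) / ((P(D))²·(1.7)³) = 250
P(D)² = 1.95×10⁻⁴ ⇒ P(D) = 0.014 bar

P(D) = 0.014 bar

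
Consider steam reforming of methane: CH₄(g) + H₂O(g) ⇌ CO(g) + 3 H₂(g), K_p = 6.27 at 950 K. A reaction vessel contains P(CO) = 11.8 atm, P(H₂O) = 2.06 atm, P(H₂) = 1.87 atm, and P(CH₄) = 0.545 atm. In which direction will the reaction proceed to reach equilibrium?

in the reverse direction

Q_p = P(CO)·P(H₂)³ / (P(CH₄)·P(H₂O)) = (11.8)·(1.87)³ / ((0.545)·(2.06)) = 68.7
Q_p = 68.7 > K_p = 6.27, so the reverse reaction proceeds.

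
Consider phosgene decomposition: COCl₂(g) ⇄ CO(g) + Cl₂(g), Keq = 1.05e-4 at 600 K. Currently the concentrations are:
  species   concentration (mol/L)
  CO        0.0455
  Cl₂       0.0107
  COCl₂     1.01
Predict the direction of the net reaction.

Q = [CO]·[Cl₂] / [COCl₂] = (0.0455)·(0.0107) / (1.01) = 4.82e-4
Q = 4.82e-4 > Keq = 1.05e-4, so the reverse reaction proceeds.

in the reverse direction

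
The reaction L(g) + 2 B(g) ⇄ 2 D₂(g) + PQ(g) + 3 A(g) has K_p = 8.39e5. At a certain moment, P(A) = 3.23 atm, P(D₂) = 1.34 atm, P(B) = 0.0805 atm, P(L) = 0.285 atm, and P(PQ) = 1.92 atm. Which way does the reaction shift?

Q_p = P(D₂)²·P(PQ)·P(A)³ / (P(L)·P(B)²) = (1.34)²·(1.92)·(3.23)³ / ((0.285)·(0.0805)²) = 62900
Q_p = 62900 < K_p = 8.39e5, so the forward reaction proceeds.

toward products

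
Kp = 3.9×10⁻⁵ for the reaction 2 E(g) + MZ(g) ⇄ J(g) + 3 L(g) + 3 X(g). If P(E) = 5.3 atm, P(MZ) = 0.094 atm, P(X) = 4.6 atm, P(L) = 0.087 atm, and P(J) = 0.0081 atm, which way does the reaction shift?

in the reverse direction

Qp = P(J)·P(L)³·P(X)³ / (P(E)²·P(MZ)) = (0.0081)·(0.087)³·(4.6)³ / ((5.3)²·(0.094)) = 2.0×10⁻⁴
Qp = 2.0×10⁻⁴ > Kp = 3.9×10⁻⁵, so the reverse reaction proceeds.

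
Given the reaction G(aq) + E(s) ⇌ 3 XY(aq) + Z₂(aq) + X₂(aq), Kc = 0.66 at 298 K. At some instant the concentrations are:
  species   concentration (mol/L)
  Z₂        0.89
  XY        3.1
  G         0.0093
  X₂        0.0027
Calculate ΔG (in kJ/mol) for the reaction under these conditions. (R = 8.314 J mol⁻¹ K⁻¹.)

ΔG = 6.09 kJ/mol

(E is a pure solid — omitted from Qc.)
Qc = [XY]³·[Z₂]·[X₂] / [G] = (3.1)³·(0.89)·(0.0027) / (0.0093) = 7.70
ΔG = RT ln(Qc/Kc) = (8.314 J mol⁻¹ K⁻¹)(298 K) × ln(7.70/0.66)
   = (2.478 kJ/mol)(2.457) = 6.09 kJ/mol
ΔG > 0, so the forward reaction is non-spontaneous (proceeds in reverse).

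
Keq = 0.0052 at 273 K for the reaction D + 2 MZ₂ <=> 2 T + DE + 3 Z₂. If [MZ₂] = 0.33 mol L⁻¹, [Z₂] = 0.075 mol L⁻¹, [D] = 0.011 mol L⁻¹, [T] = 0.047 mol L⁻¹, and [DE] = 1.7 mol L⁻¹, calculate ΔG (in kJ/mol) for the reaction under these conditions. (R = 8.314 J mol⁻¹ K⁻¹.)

Q = [T]²·[DE]·[Z₂]³ / ([D]·[MZ₂]²) = (0.047)²·(1.7)·(0.075)³ / ((0.011)·(0.33)²) = 0.00132
ΔG = RT ln(Q/Keq) = (8.314 J mol⁻¹ K⁻¹)(273 K) × ln(0.00132/0.0052)
   = (2.270 kJ/mol)(-1.371) = -3.11 kJ/mol
ΔG < 0, so the forward reaction is spontaneous (proceeds forward).

ΔG = -3.11 kJ/mol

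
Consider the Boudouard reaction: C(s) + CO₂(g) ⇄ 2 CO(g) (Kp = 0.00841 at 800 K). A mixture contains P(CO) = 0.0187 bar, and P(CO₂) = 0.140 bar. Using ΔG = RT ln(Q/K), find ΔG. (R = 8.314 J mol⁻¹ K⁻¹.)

ΔG = -8.07 kJ/mol

(C is a pure solid — omitted from Qp.)
Qp = P(CO)² / P(CO₂) = (0.0187)² / (0.140) = 0.00250
ΔG = RT ln(Qp/Kp) = (8.314 J mol⁻¹ K⁻¹)(800 K) × ln(0.00250/0.00841)
   = (6.651 kJ/mol)(-1.213) = -8.07 kJ/mol
ΔG < 0, so the forward reaction is spontaneous (proceeds forward).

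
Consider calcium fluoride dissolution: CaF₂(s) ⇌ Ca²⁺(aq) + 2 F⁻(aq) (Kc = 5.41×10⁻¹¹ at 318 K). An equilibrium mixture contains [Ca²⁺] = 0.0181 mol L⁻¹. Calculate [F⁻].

(CaF₂ is a pure solid — omitted from Kc.)
At equilibrium, Kc = [Ca²⁺]·[F⁻]² = 5.41×10⁻¹¹.
(0.0181)·([F⁻])² = 5.41×10⁻¹¹
[F⁻]² = 2.99×10⁻⁹ ⇒ [F⁻] = 5.47×10⁻⁵ mol L⁻¹

[F⁻] = 5.47×10⁻⁵ mol L⁻¹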